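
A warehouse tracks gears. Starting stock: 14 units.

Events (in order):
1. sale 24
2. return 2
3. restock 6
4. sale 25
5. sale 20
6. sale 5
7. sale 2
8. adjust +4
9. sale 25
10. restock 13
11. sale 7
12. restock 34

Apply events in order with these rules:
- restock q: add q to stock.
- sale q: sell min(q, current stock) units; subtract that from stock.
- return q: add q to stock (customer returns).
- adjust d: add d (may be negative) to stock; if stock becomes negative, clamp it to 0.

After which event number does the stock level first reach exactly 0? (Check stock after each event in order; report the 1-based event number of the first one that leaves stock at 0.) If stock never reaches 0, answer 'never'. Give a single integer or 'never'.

Answer: 1

Derivation:
Processing events:
Start: stock = 14
  Event 1 (sale 24): sell min(24,14)=14. stock: 14 - 14 = 0. total_sold = 14
  Event 2 (return 2): 0 + 2 = 2
  Event 3 (restock 6): 2 + 6 = 8
  Event 4 (sale 25): sell min(25,8)=8. stock: 8 - 8 = 0. total_sold = 22
  Event 5 (sale 20): sell min(20,0)=0. stock: 0 - 0 = 0. total_sold = 22
  Event 6 (sale 5): sell min(5,0)=0. stock: 0 - 0 = 0. total_sold = 22
  Event 7 (sale 2): sell min(2,0)=0. stock: 0 - 0 = 0. total_sold = 22
  Event 8 (adjust +4): 0 + 4 = 4
  Event 9 (sale 25): sell min(25,4)=4. stock: 4 - 4 = 0. total_sold = 26
  Event 10 (restock 13): 0 + 13 = 13
  Event 11 (sale 7): sell min(7,13)=7. stock: 13 - 7 = 6. total_sold = 33
  Event 12 (restock 34): 6 + 34 = 40
Final: stock = 40, total_sold = 33

First zero at event 1.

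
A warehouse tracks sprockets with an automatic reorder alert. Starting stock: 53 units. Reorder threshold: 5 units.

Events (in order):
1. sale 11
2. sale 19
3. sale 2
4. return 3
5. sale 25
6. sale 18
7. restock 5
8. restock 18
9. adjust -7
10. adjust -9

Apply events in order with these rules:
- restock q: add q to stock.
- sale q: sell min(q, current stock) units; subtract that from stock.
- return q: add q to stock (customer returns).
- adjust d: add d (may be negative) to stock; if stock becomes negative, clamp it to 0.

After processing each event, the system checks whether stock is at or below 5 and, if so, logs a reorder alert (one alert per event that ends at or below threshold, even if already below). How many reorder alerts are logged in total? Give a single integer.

Processing events:
Start: stock = 53
  Event 1 (sale 11): sell min(11,53)=11. stock: 53 - 11 = 42. total_sold = 11
  Event 2 (sale 19): sell min(19,42)=19. stock: 42 - 19 = 23. total_sold = 30
  Event 3 (sale 2): sell min(2,23)=2. stock: 23 - 2 = 21. total_sold = 32
  Event 4 (return 3): 21 + 3 = 24
  Event 5 (sale 25): sell min(25,24)=24. stock: 24 - 24 = 0. total_sold = 56
  Event 6 (sale 18): sell min(18,0)=0. stock: 0 - 0 = 0. total_sold = 56
  Event 7 (restock 5): 0 + 5 = 5
  Event 8 (restock 18): 5 + 18 = 23
  Event 9 (adjust -7): 23 + -7 = 16
  Event 10 (adjust -9): 16 + -9 = 7
Final: stock = 7, total_sold = 56

Checking against threshold 5:
  After event 1: stock=42 > 5
  After event 2: stock=23 > 5
  After event 3: stock=21 > 5
  After event 4: stock=24 > 5
  After event 5: stock=0 <= 5 -> ALERT
  After event 6: stock=0 <= 5 -> ALERT
  After event 7: stock=5 <= 5 -> ALERT
  After event 8: stock=23 > 5
  After event 9: stock=16 > 5
  After event 10: stock=7 > 5
Alert events: [5, 6, 7]. Count = 3

Answer: 3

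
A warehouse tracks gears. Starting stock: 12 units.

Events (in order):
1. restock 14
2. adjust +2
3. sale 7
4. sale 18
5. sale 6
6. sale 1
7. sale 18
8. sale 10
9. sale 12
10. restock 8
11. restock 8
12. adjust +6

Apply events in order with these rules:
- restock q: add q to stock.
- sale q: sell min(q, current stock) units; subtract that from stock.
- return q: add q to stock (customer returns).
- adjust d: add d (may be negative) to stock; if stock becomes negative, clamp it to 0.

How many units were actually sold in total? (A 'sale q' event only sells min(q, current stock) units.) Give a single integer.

Answer: 28

Derivation:
Processing events:
Start: stock = 12
  Event 1 (restock 14): 12 + 14 = 26
  Event 2 (adjust +2): 26 + 2 = 28
  Event 3 (sale 7): sell min(7,28)=7. stock: 28 - 7 = 21. total_sold = 7
  Event 4 (sale 18): sell min(18,21)=18. stock: 21 - 18 = 3. total_sold = 25
  Event 5 (sale 6): sell min(6,3)=3. stock: 3 - 3 = 0. total_sold = 28
  Event 6 (sale 1): sell min(1,0)=0. stock: 0 - 0 = 0. total_sold = 28
  Event 7 (sale 18): sell min(18,0)=0. stock: 0 - 0 = 0. total_sold = 28
  Event 8 (sale 10): sell min(10,0)=0. stock: 0 - 0 = 0. total_sold = 28
  Event 9 (sale 12): sell min(12,0)=0. stock: 0 - 0 = 0. total_sold = 28
  Event 10 (restock 8): 0 + 8 = 8
  Event 11 (restock 8): 8 + 8 = 16
  Event 12 (adjust +6): 16 + 6 = 22
Final: stock = 22, total_sold = 28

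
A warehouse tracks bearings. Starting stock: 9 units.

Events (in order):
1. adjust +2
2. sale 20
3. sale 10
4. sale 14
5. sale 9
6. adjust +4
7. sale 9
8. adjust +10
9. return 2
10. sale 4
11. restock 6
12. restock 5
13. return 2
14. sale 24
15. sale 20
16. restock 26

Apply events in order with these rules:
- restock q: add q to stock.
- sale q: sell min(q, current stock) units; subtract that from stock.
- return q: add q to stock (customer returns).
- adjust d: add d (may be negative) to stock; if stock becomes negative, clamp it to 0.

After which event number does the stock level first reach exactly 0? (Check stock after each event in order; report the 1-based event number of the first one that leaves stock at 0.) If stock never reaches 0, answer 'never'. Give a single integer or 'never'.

Answer: 2

Derivation:
Processing events:
Start: stock = 9
  Event 1 (adjust +2): 9 + 2 = 11
  Event 2 (sale 20): sell min(20,11)=11. stock: 11 - 11 = 0. total_sold = 11
  Event 3 (sale 10): sell min(10,0)=0. stock: 0 - 0 = 0. total_sold = 11
  Event 4 (sale 14): sell min(14,0)=0. stock: 0 - 0 = 0. total_sold = 11
  Event 5 (sale 9): sell min(9,0)=0. stock: 0 - 0 = 0. total_sold = 11
  Event 6 (adjust +4): 0 + 4 = 4
  Event 7 (sale 9): sell min(9,4)=4. stock: 4 - 4 = 0. total_sold = 15
  Event 8 (adjust +10): 0 + 10 = 10
  Event 9 (return 2): 10 + 2 = 12
  Event 10 (sale 4): sell min(4,12)=4. stock: 12 - 4 = 8. total_sold = 19
  Event 11 (restock 6): 8 + 6 = 14
  Event 12 (restock 5): 14 + 5 = 19
  Event 13 (return 2): 19 + 2 = 21
  Event 14 (sale 24): sell min(24,21)=21. stock: 21 - 21 = 0. total_sold = 40
  Event 15 (sale 20): sell min(20,0)=0. stock: 0 - 0 = 0. total_sold = 40
  Event 16 (restock 26): 0 + 26 = 26
Final: stock = 26, total_sold = 40

First zero at event 2.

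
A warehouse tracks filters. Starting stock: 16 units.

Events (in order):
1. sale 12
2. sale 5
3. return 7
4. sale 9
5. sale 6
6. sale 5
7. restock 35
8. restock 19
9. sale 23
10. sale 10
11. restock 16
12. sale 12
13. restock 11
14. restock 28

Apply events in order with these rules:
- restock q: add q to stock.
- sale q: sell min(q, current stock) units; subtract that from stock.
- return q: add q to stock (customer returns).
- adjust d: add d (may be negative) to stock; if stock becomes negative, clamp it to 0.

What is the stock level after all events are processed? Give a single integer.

Processing events:
Start: stock = 16
  Event 1 (sale 12): sell min(12,16)=12. stock: 16 - 12 = 4. total_sold = 12
  Event 2 (sale 5): sell min(5,4)=4. stock: 4 - 4 = 0. total_sold = 16
  Event 3 (return 7): 0 + 7 = 7
  Event 4 (sale 9): sell min(9,7)=7. stock: 7 - 7 = 0. total_sold = 23
  Event 5 (sale 6): sell min(6,0)=0. stock: 0 - 0 = 0. total_sold = 23
  Event 6 (sale 5): sell min(5,0)=0. stock: 0 - 0 = 0. total_sold = 23
  Event 7 (restock 35): 0 + 35 = 35
  Event 8 (restock 19): 35 + 19 = 54
  Event 9 (sale 23): sell min(23,54)=23. stock: 54 - 23 = 31. total_sold = 46
  Event 10 (sale 10): sell min(10,31)=10. stock: 31 - 10 = 21. total_sold = 56
  Event 11 (restock 16): 21 + 16 = 37
  Event 12 (sale 12): sell min(12,37)=12. stock: 37 - 12 = 25. total_sold = 68
  Event 13 (restock 11): 25 + 11 = 36
  Event 14 (restock 28): 36 + 28 = 64
Final: stock = 64, total_sold = 68

Answer: 64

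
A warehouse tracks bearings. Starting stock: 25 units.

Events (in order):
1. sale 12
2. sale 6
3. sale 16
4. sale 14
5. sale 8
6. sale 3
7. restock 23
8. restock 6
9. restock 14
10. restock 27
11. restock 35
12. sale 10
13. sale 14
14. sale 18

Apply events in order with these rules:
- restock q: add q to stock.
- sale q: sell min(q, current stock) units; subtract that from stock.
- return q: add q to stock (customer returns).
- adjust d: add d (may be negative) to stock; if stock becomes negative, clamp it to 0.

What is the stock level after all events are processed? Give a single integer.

Processing events:
Start: stock = 25
  Event 1 (sale 12): sell min(12,25)=12. stock: 25 - 12 = 13. total_sold = 12
  Event 2 (sale 6): sell min(6,13)=6. stock: 13 - 6 = 7. total_sold = 18
  Event 3 (sale 16): sell min(16,7)=7. stock: 7 - 7 = 0. total_sold = 25
  Event 4 (sale 14): sell min(14,0)=0. stock: 0 - 0 = 0. total_sold = 25
  Event 5 (sale 8): sell min(8,0)=0. stock: 0 - 0 = 0. total_sold = 25
  Event 6 (sale 3): sell min(3,0)=0. stock: 0 - 0 = 0. total_sold = 25
  Event 7 (restock 23): 0 + 23 = 23
  Event 8 (restock 6): 23 + 6 = 29
  Event 9 (restock 14): 29 + 14 = 43
  Event 10 (restock 27): 43 + 27 = 70
  Event 11 (restock 35): 70 + 35 = 105
  Event 12 (sale 10): sell min(10,105)=10. stock: 105 - 10 = 95. total_sold = 35
  Event 13 (sale 14): sell min(14,95)=14. stock: 95 - 14 = 81. total_sold = 49
  Event 14 (sale 18): sell min(18,81)=18. stock: 81 - 18 = 63. total_sold = 67
Final: stock = 63, total_sold = 67

Answer: 63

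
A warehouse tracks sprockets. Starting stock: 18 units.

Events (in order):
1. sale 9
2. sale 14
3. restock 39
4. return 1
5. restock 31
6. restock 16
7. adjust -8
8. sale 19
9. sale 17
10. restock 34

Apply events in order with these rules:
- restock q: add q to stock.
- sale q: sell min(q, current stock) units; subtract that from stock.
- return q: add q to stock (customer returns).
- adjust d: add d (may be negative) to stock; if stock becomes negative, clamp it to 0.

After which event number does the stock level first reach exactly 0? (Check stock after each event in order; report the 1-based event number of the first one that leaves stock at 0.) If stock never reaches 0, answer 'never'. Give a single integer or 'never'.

Processing events:
Start: stock = 18
  Event 1 (sale 9): sell min(9,18)=9. stock: 18 - 9 = 9. total_sold = 9
  Event 2 (sale 14): sell min(14,9)=9. stock: 9 - 9 = 0. total_sold = 18
  Event 3 (restock 39): 0 + 39 = 39
  Event 4 (return 1): 39 + 1 = 40
  Event 5 (restock 31): 40 + 31 = 71
  Event 6 (restock 16): 71 + 16 = 87
  Event 7 (adjust -8): 87 + -8 = 79
  Event 8 (sale 19): sell min(19,79)=19. stock: 79 - 19 = 60. total_sold = 37
  Event 9 (sale 17): sell min(17,60)=17. stock: 60 - 17 = 43. total_sold = 54
  Event 10 (restock 34): 43 + 34 = 77
Final: stock = 77, total_sold = 54

First zero at event 2.

Answer: 2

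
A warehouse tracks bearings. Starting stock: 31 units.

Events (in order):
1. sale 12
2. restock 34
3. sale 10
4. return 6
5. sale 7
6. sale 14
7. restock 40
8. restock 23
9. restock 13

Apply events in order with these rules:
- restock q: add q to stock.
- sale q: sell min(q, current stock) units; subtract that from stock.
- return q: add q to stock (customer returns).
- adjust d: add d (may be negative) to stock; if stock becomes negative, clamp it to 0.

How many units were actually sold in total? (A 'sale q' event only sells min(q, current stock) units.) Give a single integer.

Processing events:
Start: stock = 31
  Event 1 (sale 12): sell min(12,31)=12. stock: 31 - 12 = 19. total_sold = 12
  Event 2 (restock 34): 19 + 34 = 53
  Event 3 (sale 10): sell min(10,53)=10. stock: 53 - 10 = 43. total_sold = 22
  Event 4 (return 6): 43 + 6 = 49
  Event 5 (sale 7): sell min(7,49)=7. stock: 49 - 7 = 42. total_sold = 29
  Event 6 (sale 14): sell min(14,42)=14. stock: 42 - 14 = 28. total_sold = 43
  Event 7 (restock 40): 28 + 40 = 68
  Event 8 (restock 23): 68 + 23 = 91
  Event 9 (restock 13): 91 + 13 = 104
Final: stock = 104, total_sold = 43

Answer: 43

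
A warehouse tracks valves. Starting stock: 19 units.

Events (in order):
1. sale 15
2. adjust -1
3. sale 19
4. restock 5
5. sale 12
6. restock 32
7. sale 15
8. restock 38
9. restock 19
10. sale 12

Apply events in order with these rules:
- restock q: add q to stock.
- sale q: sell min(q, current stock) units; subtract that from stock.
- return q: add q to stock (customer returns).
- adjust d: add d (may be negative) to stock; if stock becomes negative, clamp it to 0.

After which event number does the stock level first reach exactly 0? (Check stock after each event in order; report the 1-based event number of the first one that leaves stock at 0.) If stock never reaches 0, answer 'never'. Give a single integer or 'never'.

Processing events:
Start: stock = 19
  Event 1 (sale 15): sell min(15,19)=15. stock: 19 - 15 = 4. total_sold = 15
  Event 2 (adjust -1): 4 + -1 = 3
  Event 3 (sale 19): sell min(19,3)=3. stock: 3 - 3 = 0. total_sold = 18
  Event 4 (restock 5): 0 + 5 = 5
  Event 5 (sale 12): sell min(12,5)=5. stock: 5 - 5 = 0. total_sold = 23
  Event 6 (restock 32): 0 + 32 = 32
  Event 7 (sale 15): sell min(15,32)=15. stock: 32 - 15 = 17. total_sold = 38
  Event 8 (restock 38): 17 + 38 = 55
  Event 9 (restock 19): 55 + 19 = 74
  Event 10 (sale 12): sell min(12,74)=12. stock: 74 - 12 = 62. total_sold = 50
Final: stock = 62, total_sold = 50

First zero at event 3.

Answer: 3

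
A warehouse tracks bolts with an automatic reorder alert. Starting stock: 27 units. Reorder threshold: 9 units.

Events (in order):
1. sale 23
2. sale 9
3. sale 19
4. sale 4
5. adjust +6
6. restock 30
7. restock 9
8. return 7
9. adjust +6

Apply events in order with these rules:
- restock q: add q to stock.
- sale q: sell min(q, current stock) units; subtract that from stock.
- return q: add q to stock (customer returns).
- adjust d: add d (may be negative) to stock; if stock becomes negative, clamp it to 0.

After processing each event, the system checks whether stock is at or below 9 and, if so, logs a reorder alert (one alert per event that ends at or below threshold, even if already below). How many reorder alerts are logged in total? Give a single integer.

Processing events:
Start: stock = 27
  Event 1 (sale 23): sell min(23,27)=23. stock: 27 - 23 = 4. total_sold = 23
  Event 2 (sale 9): sell min(9,4)=4. stock: 4 - 4 = 0. total_sold = 27
  Event 3 (sale 19): sell min(19,0)=0. stock: 0 - 0 = 0. total_sold = 27
  Event 4 (sale 4): sell min(4,0)=0. stock: 0 - 0 = 0. total_sold = 27
  Event 5 (adjust +6): 0 + 6 = 6
  Event 6 (restock 30): 6 + 30 = 36
  Event 7 (restock 9): 36 + 9 = 45
  Event 8 (return 7): 45 + 7 = 52
  Event 9 (adjust +6): 52 + 6 = 58
Final: stock = 58, total_sold = 27

Checking against threshold 9:
  After event 1: stock=4 <= 9 -> ALERT
  After event 2: stock=0 <= 9 -> ALERT
  After event 3: stock=0 <= 9 -> ALERT
  After event 4: stock=0 <= 9 -> ALERT
  After event 5: stock=6 <= 9 -> ALERT
  After event 6: stock=36 > 9
  After event 7: stock=45 > 9
  After event 8: stock=52 > 9
  After event 9: stock=58 > 9
Alert events: [1, 2, 3, 4, 5]. Count = 5

Answer: 5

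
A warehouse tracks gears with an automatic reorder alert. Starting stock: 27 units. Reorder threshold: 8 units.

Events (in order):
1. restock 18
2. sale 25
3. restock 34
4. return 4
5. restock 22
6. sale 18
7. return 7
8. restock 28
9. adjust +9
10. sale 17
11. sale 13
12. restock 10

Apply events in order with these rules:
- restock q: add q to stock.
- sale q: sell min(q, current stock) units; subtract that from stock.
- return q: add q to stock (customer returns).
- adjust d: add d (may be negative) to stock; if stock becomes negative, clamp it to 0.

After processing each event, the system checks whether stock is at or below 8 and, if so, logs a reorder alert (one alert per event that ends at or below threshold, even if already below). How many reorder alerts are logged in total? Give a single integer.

Processing events:
Start: stock = 27
  Event 1 (restock 18): 27 + 18 = 45
  Event 2 (sale 25): sell min(25,45)=25. stock: 45 - 25 = 20. total_sold = 25
  Event 3 (restock 34): 20 + 34 = 54
  Event 4 (return 4): 54 + 4 = 58
  Event 5 (restock 22): 58 + 22 = 80
  Event 6 (sale 18): sell min(18,80)=18. stock: 80 - 18 = 62. total_sold = 43
  Event 7 (return 7): 62 + 7 = 69
  Event 8 (restock 28): 69 + 28 = 97
  Event 9 (adjust +9): 97 + 9 = 106
  Event 10 (sale 17): sell min(17,106)=17. stock: 106 - 17 = 89. total_sold = 60
  Event 11 (sale 13): sell min(13,89)=13. stock: 89 - 13 = 76. total_sold = 73
  Event 12 (restock 10): 76 + 10 = 86
Final: stock = 86, total_sold = 73

Checking against threshold 8:
  After event 1: stock=45 > 8
  After event 2: stock=20 > 8
  After event 3: stock=54 > 8
  After event 4: stock=58 > 8
  After event 5: stock=80 > 8
  After event 6: stock=62 > 8
  After event 7: stock=69 > 8
  After event 8: stock=97 > 8
  After event 9: stock=106 > 8
  After event 10: stock=89 > 8
  After event 11: stock=76 > 8
  After event 12: stock=86 > 8
Alert events: []. Count = 0

Answer: 0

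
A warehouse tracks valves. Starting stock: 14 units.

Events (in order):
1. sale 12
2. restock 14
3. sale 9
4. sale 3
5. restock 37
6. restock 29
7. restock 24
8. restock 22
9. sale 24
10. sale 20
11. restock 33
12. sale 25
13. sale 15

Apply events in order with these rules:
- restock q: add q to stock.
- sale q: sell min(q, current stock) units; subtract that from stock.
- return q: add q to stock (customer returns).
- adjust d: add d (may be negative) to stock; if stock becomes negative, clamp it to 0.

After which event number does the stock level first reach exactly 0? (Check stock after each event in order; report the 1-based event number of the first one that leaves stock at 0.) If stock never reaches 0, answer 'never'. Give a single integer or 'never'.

Processing events:
Start: stock = 14
  Event 1 (sale 12): sell min(12,14)=12. stock: 14 - 12 = 2. total_sold = 12
  Event 2 (restock 14): 2 + 14 = 16
  Event 3 (sale 9): sell min(9,16)=9. stock: 16 - 9 = 7. total_sold = 21
  Event 4 (sale 3): sell min(3,7)=3. stock: 7 - 3 = 4. total_sold = 24
  Event 5 (restock 37): 4 + 37 = 41
  Event 6 (restock 29): 41 + 29 = 70
  Event 7 (restock 24): 70 + 24 = 94
  Event 8 (restock 22): 94 + 22 = 116
  Event 9 (sale 24): sell min(24,116)=24. stock: 116 - 24 = 92. total_sold = 48
  Event 10 (sale 20): sell min(20,92)=20. stock: 92 - 20 = 72. total_sold = 68
  Event 11 (restock 33): 72 + 33 = 105
  Event 12 (sale 25): sell min(25,105)=25. stock: 105 - 25 = 80. total_sold = 93
  Event 13 (sale 15): sell min(15,80)=15. stock: 80 - 15 = 65. total_sold = 108
Final: stock = 65, total_sold = 108

Stock never reaches 0.

Answer: never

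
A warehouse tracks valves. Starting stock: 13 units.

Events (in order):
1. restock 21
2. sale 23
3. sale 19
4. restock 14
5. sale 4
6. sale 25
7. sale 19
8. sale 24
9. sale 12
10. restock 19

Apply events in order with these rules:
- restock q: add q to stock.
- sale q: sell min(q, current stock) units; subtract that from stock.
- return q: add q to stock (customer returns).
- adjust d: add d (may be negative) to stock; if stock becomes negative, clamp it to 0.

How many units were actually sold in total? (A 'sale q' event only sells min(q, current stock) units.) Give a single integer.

Answer: 48

Derivation:
Processing events:
Start: stock = 13
  Event 1 (restock 21): 13 + 21 = 34
  Event 2 (sale 23): sell min(23,34)=23. stock: 34 - 23 = 11. total_sold = 23
  Event 3 (sale 19): sell min(19,11)=11. stock: 11 - 11 = 0. total_sold = 34
  Event 4 (restock 14): 0 + 14 = 14
  Event 5 (sale 4): sell min(4,14)=4. stock: 14 - 4 = 10. total_sold = 38
  Event 6 (sale 25): sell min(25,10)=10. stock: 10 - 10 = 0. total_sold = 48
  Event 7 (sale 19): sell min(19,0)=0. stock: 0 - 0 = 0. total_sold = 48
  Event 8 (sale 24): sell min(24,0)=0. stock: 0 - 0 = 0. total_sold = 48
  Event 9 (sale 12): sell min(12,0)=0. stock: 0 - 0 = 0. total_sold = 48
  Event 10 (restock 19): 0 + 19 = 19
Final: stock = 19, total_sold = 48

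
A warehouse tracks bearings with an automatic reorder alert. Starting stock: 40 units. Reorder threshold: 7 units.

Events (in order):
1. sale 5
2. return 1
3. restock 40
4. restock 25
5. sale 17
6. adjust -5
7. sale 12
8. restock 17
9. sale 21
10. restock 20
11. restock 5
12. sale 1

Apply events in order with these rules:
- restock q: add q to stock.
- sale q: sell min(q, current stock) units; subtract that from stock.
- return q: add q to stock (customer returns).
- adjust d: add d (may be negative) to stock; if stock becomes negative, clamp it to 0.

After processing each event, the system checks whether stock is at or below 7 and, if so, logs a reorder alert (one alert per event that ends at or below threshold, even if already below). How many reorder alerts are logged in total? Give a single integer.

Answer: 0

Derivation:
Processing events:
Start: stock = 40
  Event 1 (sale 5): sell min(5,40)=5. stock: 40 - 5 = 35. total_sold = 5
  Event 2 (return 1): 35 + 1 = 36
  Event 3 (restock 40): 36 + 40 = 76
  Event 4 (restock 25): 76 + 25 = 101
  Event 5 (sale 17): sell min(17,101)=17. stock: 101 - 17 = 84. total_sold = 22
  Event 6 (adjust -5): 84 + -5 = 79
  Event 7 (sale 12): sell min(12,79)=12. stock: 79 - 12 = 67. total_sold = 34
  Event 8 (restock 17): 67 + 17 = 84
  Event 9 (sale 21): sell min(21,84)=21. stock: 84 - 21 = 63. total_sold = 55
  Event 10 (restock 20): 63 + 20 = 83
  Event 11 (restock 5): 83 + 5 = 88
  Event 12 (sale 1): sell min(1,88)=1. stock: 88 - 1 = 87. total_sold = 56
Final: stock = 87, total_sold = 56

Checking against threshold 7:
  After event 1: stock=35 > 7
  After event 2: stock=36 > 7
  After event 3: stock=76 > 7
  After event 4: stock=101 > 7
  After event 5: stock=84 > 7
  After event 6: stock=79 > 7
  After event 7: stock=67 > 7
  After event 8: stock=84 > 7
  After event 9: stock=63 > 7
  After event 10: stock=83 > 7
  After event 11: stock=88 > 7
  After event 12: stock=87 > 7
Alert events: []. Count = 0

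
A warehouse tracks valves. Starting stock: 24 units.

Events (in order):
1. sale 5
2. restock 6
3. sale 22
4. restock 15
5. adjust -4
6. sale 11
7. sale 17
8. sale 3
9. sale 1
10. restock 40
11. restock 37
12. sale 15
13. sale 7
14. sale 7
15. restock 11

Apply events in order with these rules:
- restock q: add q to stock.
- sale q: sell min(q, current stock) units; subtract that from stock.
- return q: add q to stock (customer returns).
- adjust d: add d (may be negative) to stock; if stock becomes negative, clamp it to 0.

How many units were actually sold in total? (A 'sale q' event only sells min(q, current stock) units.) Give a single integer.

Processing events:
Start: stock = 24
  Event 1 (sale 5): sell min(5,24)=5. stock: 24 - 5 = 19. total_sold = 5
  Event 2 (restock 6): 19 + 6 = 25
  Event 3 (sale 22): sell min(22,25)=22. stock: 25 - 22 = 3. total_sold = 27
  Event 4 (restock 15): 3 + 15 = 18
  Event 5 (adjust -4): 18 + -4 = 14
  Event 6 (sale 11): sell min(11,14)=11. stock: 14 - 11 = 3. total_sold = 38
  Event 7 (sale 17): sell min(17,3)=3. stock: 3 - 3 = 0. total_sold = 41
  Event 8 (sale 3): sell min(3,0)=0. stock: 0 - 0 = 0. total_sold = 41
  Event 9 (sale 1): sell min(1,0)=0. stock: 0 - 0 = 0. total_sold = 41
  Event 10 (restock 40): 0 + 40 = 40
  Event 11 (restock 37): 40 + 37 = 77
  Event 12 (sale 15): sell min(15,77)=15. stock: 77 - 15 = 62. total_sold = 56
  Event 13 (sale 7): sell min(7,62)=7. stock: 62 - 7 = 55. total_sold = 63
  Event 14 (sale 7): sell min(7,55)=7. stock: 55 - 7 = 48. total_sold = 70
  Event 15 (restock 11): 48 + 11 = 59
Final: stock = 59, total_sold = 70

Answer: 70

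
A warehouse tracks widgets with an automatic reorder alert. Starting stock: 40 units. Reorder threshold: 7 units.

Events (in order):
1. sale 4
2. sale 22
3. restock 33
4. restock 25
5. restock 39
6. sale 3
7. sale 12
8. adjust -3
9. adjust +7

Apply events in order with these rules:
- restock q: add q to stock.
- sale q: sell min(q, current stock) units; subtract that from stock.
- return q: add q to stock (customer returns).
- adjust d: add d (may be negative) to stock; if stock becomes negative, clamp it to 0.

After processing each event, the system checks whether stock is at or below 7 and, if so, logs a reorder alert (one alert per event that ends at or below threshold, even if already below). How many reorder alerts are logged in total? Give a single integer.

Processing events:
Start: stock = 40
  Event 1 (sale 4): sell min(4,40)=4. stock: 40 - 4 = 36. total_sold = 4
  Event 2 (sale 22): sell min(22,36)=22. stock: 36 - 22 = 14. total_sold = 26
  Event 3 (restock 33): 14 + 33 = 47
  Event 4 (restock 25): 47 + 25 = 72
  Event 5 (restock 39): 72 + 39 = 111
  Event 6 (sale 3): sell min(3,111)=3. stock: 111 - 3 = 108. total_sold = 29
  Event 7 (sale 12): sell min(12,108)=12. stock: 108 - 12 = 96. total_sold = 41
  Event 8 (adjust -3): 96 + -3 = 93
  Event 9 (adjust +7): 93 + 7 = 100
Final: stock = 100, total_sold = 41

Checking against threshold 7:
  After event 1: stock=36 > 7
  After event 2: stock=14 > 7
  After event 3: stock=47 > 7
  After event 4: stock=72 > 7
  After event 5: stock=111 > 7
  After event 6: stock=108 > 7
  After event 7: stock=96 > 7
  After event 8: stock=93 > 7
  After event 9: stock=100 > 7
Alert events: []. Count = 0

Answer: 0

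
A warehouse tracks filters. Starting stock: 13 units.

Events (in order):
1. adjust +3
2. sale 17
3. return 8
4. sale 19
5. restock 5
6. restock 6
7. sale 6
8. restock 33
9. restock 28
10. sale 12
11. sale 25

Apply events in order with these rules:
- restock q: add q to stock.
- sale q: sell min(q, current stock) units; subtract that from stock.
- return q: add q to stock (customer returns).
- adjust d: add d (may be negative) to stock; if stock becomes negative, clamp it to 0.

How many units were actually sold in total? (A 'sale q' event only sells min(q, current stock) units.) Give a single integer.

Answer: 67

Derivation:
Processing events:
Start: stock = 13
  Event 1 (adjust +3): 13 + 3 = 16
  Event 2 (sale 17): sell min(17,16)=16. stock: 16 - 16 = 0. total_sold = 16
  Event 3 (return 8): 0 + 8 = 8
  Event 4 (sale 19): sell min(19,8)=8. stock: 8 - 8 = 0. total_sold = 24
  Event 5 (restock 5): 0 + 5 = 5
  Event 6 (restock 6): 5 + 6 = 11
  Event 7 (sale 6): sell min(6,11)=6. stock: 11 - 6 = 5. total_sold = 30
  Event 8 (restock 33): 5 + 33 = 38
  Event 9 (restock 28): 38 + 28 = 66
  Event 10 (sale 12): sell min(12,66)=12. stock: 66 - 12 = 54. total_sold = 42
  Event 11 (sale 25): sell min(25,54)=25. stock: 54 - 25 = 29. total_sold = 67
Final: stock = 29, total_sold = 67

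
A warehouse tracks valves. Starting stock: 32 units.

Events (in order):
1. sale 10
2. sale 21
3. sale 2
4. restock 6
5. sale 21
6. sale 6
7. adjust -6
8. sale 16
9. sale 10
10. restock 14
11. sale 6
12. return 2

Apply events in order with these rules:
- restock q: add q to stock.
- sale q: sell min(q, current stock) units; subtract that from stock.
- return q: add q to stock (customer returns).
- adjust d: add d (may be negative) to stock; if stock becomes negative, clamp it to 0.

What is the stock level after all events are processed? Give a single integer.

Answer: 10

Derivation:
Processing events:
Start: stock = 32
  Event 1 (sale 10): sell min(10,32)=10. stock: 32 - 10 = 22. total_sold = 10
  Event 2 (sale 21): sell min(21,22)=21. stock: 22 - 21 = 1. total_sold = 31
  Event 3 (sale 2): sell min(2,1)=1. stock: 1 - 1 = 0. total_sold = 32
  Event 4 (restock 6): 0 + 6 = 6
  Event 5 (sale 21): sell min(21,6)=6. stock: 6 - 6 = 0. total_sold = 38
  Event 6 (sale 6): sell min(6,0)=0. stock: 0 - 0 = 0. total_sold = 38
  Event 7 (adjust -6): 0 + -6 = 0 (clamped to 0)
  Event 8 (sale 16): sell min(16,0)=0. stock: 0 - 0 = 0. total_sold = 38
  Event 9 (sale 10): sell min(10,0)=0. stock: 0 - 0 = 0. total_sold = 38
  Event 10 (restock 14): 0 + 14 = 14
  Event 11 (sale 6): sell min(6,14)=6. stock: 14 - 6 = 8. total_sold = 44
  Event 12 (return 2): 8 + 2 = 10
Final: stock = 10, total_sold = 44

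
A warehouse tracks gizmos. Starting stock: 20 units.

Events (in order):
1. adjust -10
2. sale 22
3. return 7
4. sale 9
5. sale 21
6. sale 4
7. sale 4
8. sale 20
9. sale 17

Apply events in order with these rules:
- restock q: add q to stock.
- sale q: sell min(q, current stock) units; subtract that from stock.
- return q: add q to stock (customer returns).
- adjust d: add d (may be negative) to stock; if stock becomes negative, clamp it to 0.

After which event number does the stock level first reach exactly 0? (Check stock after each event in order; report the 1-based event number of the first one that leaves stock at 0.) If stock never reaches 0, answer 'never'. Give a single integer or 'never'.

Answer: 2

Derivation:
Processing events:
Start: stock = 20
  Event 1 (adjust -10): 20 + -10 = 10
  Event 2 (sale 22): sell min(22,10)=10. stock: 10 - 10 = 0. total_sold = 10
  Event 3 (return 7): 0 + 7 = 7
  Event 4 (sale 9): sell min(9,7)=7. stock: 7 - 7 = 0. total_sold = 17
  Event 5 (sale 21): sell min(21,0)=0. stock: 0 - 0 = 0. total_sold = 17
  Event 6 (sale 4): sell min(4,0)=0. stock: 0 - 0 = 0. total_sold = 17
  Event 7 (sale 4): sell min(4,0)=0. stock: 0 - 0 = 0. total_sold = 17
  Event 8 (sale 20): sell min(20,0)=0. stock: 0 - 0 = 0. total_sold = 17
  Event 9 (sale 17): sell min(17,0)=0. stock: 0 - 0 = 0. total_sold = 17
Final: stock = 0, total_sold = 17

First zero at event 2.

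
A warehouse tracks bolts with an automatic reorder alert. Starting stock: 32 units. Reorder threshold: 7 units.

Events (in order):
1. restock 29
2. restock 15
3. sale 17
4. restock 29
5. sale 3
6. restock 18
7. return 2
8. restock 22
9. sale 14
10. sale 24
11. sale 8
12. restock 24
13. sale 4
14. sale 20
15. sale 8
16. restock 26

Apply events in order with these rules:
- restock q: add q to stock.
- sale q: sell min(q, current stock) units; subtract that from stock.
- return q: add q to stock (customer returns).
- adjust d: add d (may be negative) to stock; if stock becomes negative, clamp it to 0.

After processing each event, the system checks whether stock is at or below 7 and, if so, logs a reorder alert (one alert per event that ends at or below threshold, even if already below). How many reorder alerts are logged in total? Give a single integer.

Processing events:
Start: stock = 32
  Event 1 (restock 29): 32 + 29 = 61
  Event 2 (restock 15): 61 + 15 = 76
  Event 3 (sale 17): sell min(17,76)=17. stock: 76 - 17 = 59. total_sold = 17
  Event 4 (restock 29): 59 + 29 = 88
  Event 5 (sale 3): sell min(3,88)=3. stock: 88 - 3 = 85. total_sold = 20
  Event 6 (restock 18): 85 + 18 = 103
  Event 7 (return 2): 103 + 2 = 105
  Event 8 (restock 22): 105 + 22 = 127
  Event 9 (sale 14): sell min(14,127)=14. stock: 127 - 14 = 113. total_sold = 34
  Event 10 (sale 24): sell min(24,113)=24. stock: 113 - 24 = 89. total_sold = 58
  Event 11 (sale 8): sell min(8,89)=8. stock: 89 - 8 = 81. total_sold = 66
  Event 12 (restock 24): 81 + 24 = 105
  Event 13 (sale 4): sell min(4,105)=4. stock: 105 - 4 = 101. total_sold = 70
  Event 14 (sale 20): sell min(20,101)=20. stock: 101 - 20 = 81. total_sold = 90
  Event 15 (sale 8): sell min(8,81)=8. stock: 81 - 8 = 73. total_sold = 98
  Event 16 (restock 26): 73 + 26 = 99
Final: stock = 99, total_sold = 98

Checking against threshold 7:
  After event 1: stock=61 > 7
  After event 2: stock=76 > 7
  After event 3: stock=59 > 7
  After event 4: stock=88 > 7
  After event 5: stock=85 > 7
  After event 6: stock=103 > 7
  After event 7: stock=105 > 7
  After event 8: stock=127 > 7
  After event 9: stock=113 > 7
  After event 10: stock=89 > 7
  After event 11: stock=81 > 7
  After event 12: stock=105 > 7
  After event 13: stock=101 > 7
  After event 14: stock=81 > 7
  After event 15: stock=73 > 7
  After event 16: stock=99 > 7
Alert events: []. Count = 0

Answer: 0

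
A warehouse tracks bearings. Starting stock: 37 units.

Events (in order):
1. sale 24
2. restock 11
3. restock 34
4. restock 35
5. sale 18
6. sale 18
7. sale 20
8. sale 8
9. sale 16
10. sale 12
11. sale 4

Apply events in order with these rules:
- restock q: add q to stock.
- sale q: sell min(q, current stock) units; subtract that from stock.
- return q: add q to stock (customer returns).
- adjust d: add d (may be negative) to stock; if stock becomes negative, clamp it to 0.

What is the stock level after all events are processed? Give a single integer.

Answer: 0

Derivation:
Processing events:
Start: stock = 37
  Event 1 (sale 24): sell min(24,37)=24. stock: 37 - 24 = 13. total_sold = 24
  Event 2 (restock 11): 13 + 11 = 24
  Event 3 (restock 34): 24 + 34 = 58
  Event 4 (restock 35): 58 + 35 = 93
  Event 5 (sale 18): sell min(18,93)=18. stock: 93 - 18 = 75. total_sold = 42
  Event 6 (sale 18): sell min(18,75)=18. stock: 75 - 18 = 57. total_sold = 60
  Event 7 (sale 20): sell min(20,57)=20. stock: 57 - 20 = 37. total_sold = 80
  Event 8 (sale 8): sell min(8,37)=8. stock: 37 - 8 = 29. total_sold = 88
  Event 9 (sale 16): sell min(16,29)=16. stock: 29 - 16 = 13. total_sold = 104
  Event 10 (sale 12): sell min(12,13)=12. stock: 13 - 12 = 1. total_sold = 116
  Event 11 (sale 4): sell min(4,1)=1. stock: 1 - 1 = 0. total_sold = 117
Final: stock = 0, total_sold = 117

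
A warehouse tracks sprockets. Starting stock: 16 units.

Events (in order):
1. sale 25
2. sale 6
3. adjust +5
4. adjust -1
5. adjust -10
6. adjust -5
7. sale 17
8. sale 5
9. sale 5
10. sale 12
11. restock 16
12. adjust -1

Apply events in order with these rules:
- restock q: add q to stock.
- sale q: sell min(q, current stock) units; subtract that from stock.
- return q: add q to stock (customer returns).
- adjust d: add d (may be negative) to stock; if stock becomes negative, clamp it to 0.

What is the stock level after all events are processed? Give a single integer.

Processing events:
Start: stock = 16
  Event 1 (sale 25): sell min(25,16)=16. stock: 16 - 16 = 0. total_sold = 16
  Event 2 (sale 6): sell min(6,0)=0. stock: 0 - 0 = 0. total_sold = 16
  Event 3 (adjust +5): 0 + 5 = 5
  Event 4 (adjust -1): 5 + -1 = 4
  Event 5 (adjust -10): 4 + -10 = 0 (clamped to 0)
  Event 6 (adjust -5): 0 + -5 = 0 (clamped to 0)
  Event 7 (sale 17): sell min(17,0)=0. stock: 0 - 0 = 0. total_sold = 16
  Event 8 (sale 5): sell min(5,0)=0. stock: 0 - 0 = 0. total_sold = 16
  Event 9 (sale 5): sell min(5,0)=0. stock: 0 - 0 = 0. total_sold = 16
  Event 10 (sale 12): sell min(12,0)=0. stock: 0 - 0 = 0. total_sold = 16
  Event 11 (restock 16): 0 + 16 = 16
  Event 12 (adjust -1): 16 + -1 = 15
Final: stock = 15, total_sold = 16

Answer: 15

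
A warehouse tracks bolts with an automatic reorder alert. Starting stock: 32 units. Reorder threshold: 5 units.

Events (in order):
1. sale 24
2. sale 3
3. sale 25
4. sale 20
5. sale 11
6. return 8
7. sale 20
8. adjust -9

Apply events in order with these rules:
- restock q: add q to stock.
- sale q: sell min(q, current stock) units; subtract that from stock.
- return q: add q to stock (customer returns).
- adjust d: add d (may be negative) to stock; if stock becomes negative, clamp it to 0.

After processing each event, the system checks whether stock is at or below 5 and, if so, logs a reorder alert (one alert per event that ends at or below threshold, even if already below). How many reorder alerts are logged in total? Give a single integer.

Answer: 6

Derivation:
Processing events:
Start: stock = 32
  Event 1 (sale 24): sell min(24,32)=24. stock: 32 - 24 = 8. total_sold = 24
  Event 2 (sale 3): sell min(3,8)=3. stock: 8 - 3 = 5. total_sold = 27
  Event 3 (sale 25): sell min(25,5)=5. stock: 5 - 5 = 0. total_sold = 32
  Event 4 (sale 20): sell min(20,0)=0. stock: 0 - 0 = 0. total_sold = 32
  Event 5 (sale 11): sell min(11,0)=0. stock: 0 - 0 = 0. total_sold = 32
  Event 6 (return 8): 0 + 8 = 8
  Event 7 (sale 20): sell min(20,8)=8. stock: 8 - 8 = 0. total_sold = 40
  Event 8 (adjust -9): 0 + -9 = 0 (clamped to 0)
Final: stock = 0, total_sold = 40

Checking against threshold 5:
  After event 1: stock=8 > 5
  After event 2: stock=5 <= 5 -> ALERT
  After event 3: stock=0 <= 5 -> ALERT
  After event 4: stock=0 <= 5 -> ALERT
  After event 5: stock=0 <= 5 -> ALERT
  After event 6: stock=8 > 5
  After event 7: stock=0 <= 5 -> ALERT
  After event 8: stock=0 <= 5 -> ALERT
Alert events: [2, 3, 4, 5, 7, 8]. Count = 6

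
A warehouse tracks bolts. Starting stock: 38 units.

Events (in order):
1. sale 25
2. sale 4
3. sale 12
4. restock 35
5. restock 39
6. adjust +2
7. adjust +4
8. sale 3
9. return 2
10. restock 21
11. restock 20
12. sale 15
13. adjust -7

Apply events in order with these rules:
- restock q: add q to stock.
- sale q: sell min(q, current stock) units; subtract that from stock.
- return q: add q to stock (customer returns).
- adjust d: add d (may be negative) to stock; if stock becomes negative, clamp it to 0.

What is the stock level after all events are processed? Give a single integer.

Processing events:
Start: stock = 38
  Event 1 (sale 25): sell min(25,38)=25. stock: 38 - 25 = 13. total_sold = 25
  Event 2 (sale 4): sell min(4,13)=4. stock: 13 - 4 = 9. total_sold = 29
  Event 3 (sale 12): sell min(12,9)=9. stock: 9 - 9 = 0. total_sold = 38
  Event 4 (restock 35): 0 + 35 = 35
  Event 5 (restock 39): 35 + 39 = 74
  Event 6 (adjust +2): 74 + 2 = 76
  Event 7 (adjust +4): 76 + 4 = 80
  Event 8 (sale 3): sell min(3,80)=3. stock: 80 - 3 = 77. total_sold = 41
  Event 9 (return 2): 77 + 2 = 79
  Event 10 (restock 21): 79 + 21 = 100
  Event 11 (restock 20): 100 + 20 = 120
  Event 12 (sale 15): sell min(15,120)=15. stock: 120 - 15 = 105. total_sold = 56
  Event 13 (adjust -7): 105 + -7 = 98
Final: stock = 98, total_sold = 56

Answer: 98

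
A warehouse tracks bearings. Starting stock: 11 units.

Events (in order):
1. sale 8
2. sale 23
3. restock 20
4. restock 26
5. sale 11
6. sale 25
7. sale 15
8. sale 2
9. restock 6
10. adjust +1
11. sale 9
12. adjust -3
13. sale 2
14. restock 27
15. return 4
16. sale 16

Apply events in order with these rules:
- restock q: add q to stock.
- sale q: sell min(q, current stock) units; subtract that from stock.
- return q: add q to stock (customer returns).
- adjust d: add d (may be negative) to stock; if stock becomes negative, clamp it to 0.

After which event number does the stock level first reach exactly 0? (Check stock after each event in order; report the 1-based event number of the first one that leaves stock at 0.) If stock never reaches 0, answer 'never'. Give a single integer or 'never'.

Processing events:
Start: stock = 11
  Event 1 (sale 8): sell min(8,11)=8. stock: 11 - 8 = 3. total_sold = 8
  Event 2 (sale 23): sell min(23,3)=3. stock: 3 - 3 = 0. total_sold = 11
  Event 3 (restock 20): 0 + 20 = 20
  Event 4 (restock 26): 20 + 26 = 46
  Event 5 (sale 11): sell min(11,46)=11. stock: 46 - 11 = 35. total_sold = 22
  Event 6 (sale 25): sell min(25,35)=25. stock: 35 - 25 = 10. total_sold = 47
  Event 7 (sale 15): sell min(15,10)=10. stock: 10 - 10 = 0. total_sold = 57
  Event 8 (sale 2): sell min(2,0)=0. stock: 0 - 0 = 0. total_sold = 57
  Event 9 (restock 6): 0 + 6 = 6
  Event 10 (adjust +1): 6 + 1 = 7
  Event 11 (sale 9): sell min(9,7)=7. stock: 7 - 7 = 0. total_sold = 64
  Event 12 (adjust -3): 0 + -3 = 0 (clamped to 0)
  Event 13 (sale 2): sell min(2,0)=0. stock: 0 - 0 = 0. total_sold = 64
  Event 14 (restock 27): 0 + 27 = 27
  Event 15 (return 4): 27 + 4 = 31
  Event 16 (sale 16): sell min(16,31)=16. stock: 31 - 16 = 15. total_sold = 80
Final: stock = 15, total_sold = 80

First zero at event 2.

Answer: 2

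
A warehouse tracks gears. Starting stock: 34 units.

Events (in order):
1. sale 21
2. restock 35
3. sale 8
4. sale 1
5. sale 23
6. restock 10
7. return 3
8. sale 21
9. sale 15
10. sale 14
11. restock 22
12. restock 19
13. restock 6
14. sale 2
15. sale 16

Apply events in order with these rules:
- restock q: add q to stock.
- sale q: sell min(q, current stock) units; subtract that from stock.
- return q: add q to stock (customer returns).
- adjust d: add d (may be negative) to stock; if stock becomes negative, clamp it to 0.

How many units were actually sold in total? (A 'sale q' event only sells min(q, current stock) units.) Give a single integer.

Answer: 100

Derivation:
Processing events:
Start: stock = 34
  Event 1 (sale 21): sell min(21,34)=21. stock: 34 - 21 = 13. total_sold = 21
  Event 2 (restock 35): 13 + 35 = 48
  Event 3 (sale 8): sell min(8,48)=8. stock: 48 - 8 = 40. total_sold = 29
  Event 4 (sale 1): sell min(1,40)=1. stock: 40 - 1 = 39. total_sold = 30
  Event 5 (sale 23): sell min(23,39)=23. stock: 39 - 23 = 16. total_sold = 53
  Event 6 (restock 10): 16 + 10 = 26
  Event 7 (return 3): 26 + 3 = 29
  Event 8 (sale 21): sell min(21,29)=21. stock: 29 - 21 = 8. total_sold = 74
  Event 9 (sale 15): sell min(15,8)=8. stock: 8 - 8 = 0. total_sold = 82
  Event 10 (sale 14): sell min(14,0)=0. stock: 0 - 0 = 0. total_sold = 82
  Event 11 (restock 22): 0 + 22 = 22
  Event 12 (restock 19): 22 + 19 = 41
  Event 13 (restock 6): 41 + 6 = 47
  Event 14 (sale 2): sell min(2,47)=2. stock: 47 - 2 = 45. total_sold = 84
  Event 15 (sale 16): sell min(16,45)=16. stock: 45 - 16 = 29. total_sold = 100
Final: stock = 29, total_sold = 100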